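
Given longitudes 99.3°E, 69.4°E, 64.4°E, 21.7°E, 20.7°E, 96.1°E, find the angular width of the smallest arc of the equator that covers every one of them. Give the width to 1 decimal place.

Sort the longitudes: +20.7°, +21.7°, +64.4°, +69.4°, +96.1°, +99.3°.
Eastward gaps between consecutive values (wrapping around): 1.0°, 42.7°, 5.0°, 26.7°, 3.2°, 281.4°.
Largest gap = 281.4° ⇒ minimal covering band is its complement: 360° − 281.4° = 78.6°.
Band runs from +20.7° eastward to +99.3°.

78.6°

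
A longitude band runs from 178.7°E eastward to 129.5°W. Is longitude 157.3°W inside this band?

Band width going east from +178.7° to -129.5°: ((-129.5 − 178.7) mod 360) = 51.8°.
Offset of -157.3° east of the west edge: ((-157.3 − 178.7) mod 360) = 24.0°.
24.0° ≤ 51.8° ⇒ inside.

Yes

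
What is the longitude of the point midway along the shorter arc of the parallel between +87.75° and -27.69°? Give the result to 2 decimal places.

+30.03°

Signed shortest Δλ from +87.75° to -27.69° is -115.44°.
Midpoint longitude = +87.75° + (-115.44°)/2 = +87.75° − 57.72° = +30.03°.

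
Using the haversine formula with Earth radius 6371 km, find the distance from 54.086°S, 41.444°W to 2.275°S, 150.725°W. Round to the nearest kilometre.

Δλ = -150.725 − -41.444 = -109.281°.
Δφ = -2.275 − -54.086 = 51.811°.
a = sin²(Δφ/2) + cos φ₁ · cos φ₂ · sin²(Δλ/2) = 0.580692.
c = 2·atan2(√a, √(1−a)) = 1.73289 rad → d = 6371·c ≈ 11040.24 km.

11040 km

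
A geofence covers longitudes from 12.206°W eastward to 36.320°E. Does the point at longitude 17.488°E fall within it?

Yes

Band width going east from -12.206° to +36.320°: ((36.320 − -12.206) mod 360) = 48.526°.
Offset of +17.488° east of the west edge: ((17.488 − -12.206) mod 360) = 29.694°.
29.694° ≤ 48.526° ⇒ inside.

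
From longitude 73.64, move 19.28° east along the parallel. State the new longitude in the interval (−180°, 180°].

Start at +73.64°; shift +19.28° → +92.92°.
+92.92° already lies in (−180°, 180°].

+92.92°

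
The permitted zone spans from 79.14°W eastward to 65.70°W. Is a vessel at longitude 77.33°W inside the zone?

Yes

Band width going east from -79.14° to -65.70°: ((-65.70 − -79.14) mod 360) = 13.44°.
Offset of -77.33° east of the west edge: ((-77.33 − -79.14) mod 360) = 1.81°.
1.81° ≤ 13.44° ⇒ inside.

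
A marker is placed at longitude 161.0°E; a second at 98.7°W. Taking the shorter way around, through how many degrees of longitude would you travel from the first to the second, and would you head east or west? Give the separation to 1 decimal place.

100.3° east

Raw difference: -98.7 − 161.0 = -259.7°.
Normalise into (−180°, 180°]: -259.7° + 360° = 100.3°.
Positive ⇒ the second point lies to the east; separation 100.3°.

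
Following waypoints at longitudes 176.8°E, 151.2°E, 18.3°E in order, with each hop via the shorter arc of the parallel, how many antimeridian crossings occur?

Leg 1: +176.8° → +151.2°, shortest Δλ = -25.6° (west) — does not cross 180°.
Leg 2: +151.2° → +18.3°, shortest Δλ = -132.9° (west) — does not cross 180°.
Total crossings: 0.

0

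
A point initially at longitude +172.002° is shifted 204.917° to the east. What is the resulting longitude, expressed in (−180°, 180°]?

Start at +172.002°; shift +204.917° → +376.919°.
+376.919° lies outside (−180°, 180°]; subtract 360° → +16.919°.

+16.919°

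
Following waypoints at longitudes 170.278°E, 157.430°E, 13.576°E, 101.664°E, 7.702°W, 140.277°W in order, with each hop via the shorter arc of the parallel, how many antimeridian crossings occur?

0

Leg 1: +170.278° → +157.430°, shortest Δλ = -12.848° (west) — does not cross 180°.
Leg 2: +157.430° → +13.576°, shortest Δλ = -143.854° (west) — does not cross 180°.
Leg 3: +13.576° → +101.664°, shortest Δλ = 88.088° (east) — does not cross 180°.
Leg 4: +101.664° → -7.702°, shortest Δλ = -109.366° (west) — does not cross 180°.
Leg 5: -7.702° → -140.277°, shortest Δλ = -132.575° (west) — does not cross 180°.
Total crossings: 0.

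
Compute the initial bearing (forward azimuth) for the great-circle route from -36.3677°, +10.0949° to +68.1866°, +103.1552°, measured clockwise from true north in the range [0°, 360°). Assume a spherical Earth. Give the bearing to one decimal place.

26.8°

Δλ = 103.1552 − 10.0949 = 93.0603°.
θ = atan2( sin Δλ · cos φ₂ , cos φ₁ · sin φ₂ − sin φ₁ · cos φ₂ · cos Δλ )
  = atan2(0.37106, 0.73581) = 26.761° → normalised to [0°, 360°): 26.761°.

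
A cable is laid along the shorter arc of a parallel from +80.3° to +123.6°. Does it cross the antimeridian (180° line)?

Signed shortest Δλ = ((123.6 − 80.3 + 180) mod 360) − 180 = 43.3°.
Going east by 43.3° from +80.3° reaches +123.6° without touching 180°.

No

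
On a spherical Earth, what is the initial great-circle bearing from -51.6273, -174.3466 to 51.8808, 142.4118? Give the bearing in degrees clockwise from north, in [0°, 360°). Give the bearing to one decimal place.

333.3°

Δλ = 142.4118 − -174.3466 = 316.7584°; wrapped into (−180°, 180°]: -43.2416°.
θ = atan2( sin Δλ · cos φ₂ , cos φ₁ · sin φ₂ − sin φ₁ · cos φ₂ · cos Δλ )
  = atan2(-0.42290, 0.84093) = -26.697° → normalised to [0°, 360°): 333.303°.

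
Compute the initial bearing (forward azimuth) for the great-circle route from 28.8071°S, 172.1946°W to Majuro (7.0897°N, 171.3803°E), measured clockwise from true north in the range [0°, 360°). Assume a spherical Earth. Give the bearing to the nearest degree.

Δλ = 171.3803 − -172.1946 = 343.5749°; wrapped into (−180°, 180°]: -16.4251°.
θ = atan2( sin Δλ · cos φ₂ , cos φ₁ · sin φ₂ − sin φ₁ · cos φ₂ · cos Δλ )
  = atan2(-0.28060, 0.56681) = -26.338° → normalised to [0°, 360°): 333.662°.

334°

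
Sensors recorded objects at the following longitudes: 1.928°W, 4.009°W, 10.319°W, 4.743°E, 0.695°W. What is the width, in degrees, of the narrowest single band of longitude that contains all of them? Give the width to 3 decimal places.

15.062°

Sort the longitudes: -10.319°, -4.009°, -1.928°, -0.695°, +4.743°.
Eastward gaps between consecutive values (wrapping around): 6.310°, 2.081°, 1.233°, 5.438°, 344.938°.
Largest gap = 344.938° ⇒ minimal covering band is its complement: 360° − 344.938° = 15.062°.
Band runs from -10.319° eastward to +4.743°.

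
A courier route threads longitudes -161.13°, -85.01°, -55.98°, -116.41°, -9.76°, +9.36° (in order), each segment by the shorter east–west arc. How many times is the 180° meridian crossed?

0

Leg 1: -161.13° → -85.01°, shortest Δλ = 76.12° (east) — does not cross 180°.
Leg 2: -85.01° → -55.98°, shortest Δλ = 29.03° (east) — does not cross 180°.
Leg 3: -55.98° → -116.41°, shortest Δλ = -60.43° (west) — does not cross 180°.
Leg 4: -116.41° → -9.76°, shortest Δλ = 106.65° (east) — does not cross 180°.
Leg 5: -9.76° → +9.36°, shortest Δλ = 19.12° (east) — does not cross 180°.
Total crossings: 0.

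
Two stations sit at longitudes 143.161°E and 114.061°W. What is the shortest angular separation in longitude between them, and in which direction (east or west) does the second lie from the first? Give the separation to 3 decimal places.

102.778° east

Raw difference: -114.061 − 143.161 = -257.222°.
Normalise into (−180°, 180°]: -257.222° + 360° = 102.778°.
Positive ⇒ the second point lies to the east; separation 102.778°.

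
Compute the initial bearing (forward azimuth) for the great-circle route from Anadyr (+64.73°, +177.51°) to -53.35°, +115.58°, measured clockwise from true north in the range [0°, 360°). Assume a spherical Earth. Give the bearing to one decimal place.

221.4°

Δλ = 115.58 − 177.51 = -61.93°.
θ = atan2( sin Δλ · cos φ₂ , cos φ₁ · sin φ₂ − sin φ₁ · cos φ₂ · cos Δλ )
  = atan2(-0.52671, -0.59649) = -138.555° → normalised to [0°, 360°): 221.445°.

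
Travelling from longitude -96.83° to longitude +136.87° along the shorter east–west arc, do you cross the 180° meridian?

Yes

Naïve |136.87 − -96.83| = 233.7° > 180°, so the shorter arc goes the other way round — across 180°.
Signed shortest Δλ = ((136.87 − -96.83 + 180) mod 360) − 180 = -126.3°.
Going west by 126.3° from -96.83° passes through 180° before reaching +136.87°.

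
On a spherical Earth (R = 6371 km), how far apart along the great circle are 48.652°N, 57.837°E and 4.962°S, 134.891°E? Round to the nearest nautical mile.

Δλ = 134.891 − 57.837 = 77.054°.
Δφ = -4.962 − 48.652 = -53.614°.
a = sin²(Δφ/2) + cos φ₁ · cos φ₂ · sin²(Δλ/2) = 0.458742.
c = 2·atan2(√a, √(1−a)) = 1.48819 rad → d = 6371·c ≈ 9481.24 km ≈ 5119.46 nmi.

5119 nmi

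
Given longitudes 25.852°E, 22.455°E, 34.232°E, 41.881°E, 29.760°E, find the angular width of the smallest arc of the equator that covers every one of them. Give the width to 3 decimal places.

Sort the longitudes: +22.455°, +25.852°, +29.760°, +34.232°, +41.881°.
Eastward gaps between consecutive values (wrapping around): 3.397°, 3.908°, 4.472°, 7.649°, 340.574°.
Largest gap = 340.574° ⇒ minimal covering band is its complement: 360° − 340.574° = 19.426°.
Band runs from +22.455° eastward to +41.881°.

19.426°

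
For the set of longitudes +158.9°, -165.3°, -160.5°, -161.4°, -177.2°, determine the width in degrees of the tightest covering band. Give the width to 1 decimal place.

Sort the longitudes: -177.2°, -165.3°, -161.4°, -160.5°, +158.9°.
Eastward gaps between consecutive values (wrapping around): 11.9°, 3.9°, 0.9°, 319.4°, 23.9°.
Largest gap = 319.4° ⇒ minimal covering band is its complement: 360° − 319.4° = 40.6°.
Band runs from +158.9° eastward to -160.5°, crossing the antimeridian.

40.6°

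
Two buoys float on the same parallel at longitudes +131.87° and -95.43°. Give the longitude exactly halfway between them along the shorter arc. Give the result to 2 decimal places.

-161.78°

Signed shortest Δλ from +131.87° to -95.43° is +132.70°.
Midpoint longitude = +131.87° + (+132.70°)/2 = +131.87° + 66.35° = +198.22°.
Normalise into (−180°, 180°]: -161.78°.
(The naïve average (+131.87 + -95.43)/2 = 18.22° is on the wrong side of the globe.)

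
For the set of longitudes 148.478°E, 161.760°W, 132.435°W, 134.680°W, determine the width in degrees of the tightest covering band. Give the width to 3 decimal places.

79.087°

Sort the longitudes: -161.760°, -134.680°, -132.435°, +148.478°.
Eastward gaps between consecutive values (wrapping around): 27.080°, 2.245°, 280.913°, 49.762°.
Largest gap = 280.913° ⇒ minimal covering band is its complement: 360° − 280.913° = 79.087°.
Band runs from +148.478° eastward to -132.435°, crossing the antimeridian.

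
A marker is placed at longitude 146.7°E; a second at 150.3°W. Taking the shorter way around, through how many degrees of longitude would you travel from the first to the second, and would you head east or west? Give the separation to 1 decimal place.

Raw difference: -150.3 − 146.7 = -297.0°.
Normalise into (−180°, 180°]: -297.0° + 360° = 63.0°.
Positive ⇒ the second point lies to the east; separation 63.0°.

63.0° east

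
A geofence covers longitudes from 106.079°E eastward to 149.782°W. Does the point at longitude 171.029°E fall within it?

Band width going east from +106.079° to -149.782°: ((-149.782 − 106.079) mod 360) = 104.139°.
Offset of +171.029° east of the west edge: ((171.029 − 106.079) mod 360) = 64.950°.
64.950° ≤ 104.139° ⇒ inside.

Yes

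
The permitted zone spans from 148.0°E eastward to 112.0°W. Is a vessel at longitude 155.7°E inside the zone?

Yes

Band width going east from +148.0° to -112.0°: ((-112.0 − 148.0) mod 360) = 100.0°.
Offset of +155.7° east of the west edge: ((155.7 − 148.0) mod 360) = 7.7°.
7.7° ≤ 100.0° ⇒ inside.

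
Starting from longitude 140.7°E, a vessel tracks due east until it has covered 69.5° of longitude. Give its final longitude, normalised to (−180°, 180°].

Start at +140.7°; shift +69.5° → +210.2°.
+210.2° lies outside (−180°, 180°]; subtract 360° → -149.8°.

149.8°W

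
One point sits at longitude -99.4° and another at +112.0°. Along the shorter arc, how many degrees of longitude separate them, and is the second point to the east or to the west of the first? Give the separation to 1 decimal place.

148.6° west

Raw difference: 112.0 − -99.4 = 211.4°.
Normalise into (−180°, 180°]: 211.4° − 360° = -148.6°.
Negative ⇒ the second point lies to the west; separation 148.6°.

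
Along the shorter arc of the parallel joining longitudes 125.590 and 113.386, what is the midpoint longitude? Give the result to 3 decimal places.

+119.488°

Signed shortest Δλ from +125.590° to +113.386° is -12.204°.
Midpoint longitude = +125.590° + (-12.204°)/2 = +125.590° − 6.102° = +119.488°.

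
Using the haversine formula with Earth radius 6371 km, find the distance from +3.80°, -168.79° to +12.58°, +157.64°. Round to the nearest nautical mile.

Δλ = 157.64 − -168.79 = 326.43°; wrapped into (−180°, 180°]: -33.57°.
Δφ = 12.58 − 3.80 = 8.78°.
a = sin²(Δφ/2) + cos φ₁ · cos φ₂ · sin²(Δλ/2) = 0.087073.
c = 2·atan2(√a, √(1−a)) = 0.59908 rad → d = 6371·c ≈ 3816.74 km ≈ 2060.87 nmi.

2061 nmi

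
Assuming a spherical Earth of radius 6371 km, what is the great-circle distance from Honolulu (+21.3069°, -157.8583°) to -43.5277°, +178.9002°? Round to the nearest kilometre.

Δλ = 178.9002 − -157.8583 = 336.7585°; wrapped into (−180°, 180°]: -23.2415°.
Δφ = -43.5277 − 21.3069 = -64.8346°.
a = sin²(Δφ/2) + cos φ₁ · cos φ₂ · sin²(Δλ/2) = 0.314791.
c = 2·atan2(√a, √(1−a)) = 1.19134 rad → d = 6371·c ≈ 7590.02 km.

7590 km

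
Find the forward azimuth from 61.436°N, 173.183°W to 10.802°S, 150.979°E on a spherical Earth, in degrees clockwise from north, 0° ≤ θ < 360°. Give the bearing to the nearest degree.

Δλ = 150.979 − -173.183 = 324.162°; wrapped into (−180°, 180°]: -35.838°.
θ = atan2( sin Δλ · cos φ₂ , cos φ₁ · sin φ₂ − sin φ₁ · cos φ₂ · cos Δλ )
  = atan2(-0.57512, -0.78900) = -143.911° → normalised to [0°, 360°): 216.089°.

216°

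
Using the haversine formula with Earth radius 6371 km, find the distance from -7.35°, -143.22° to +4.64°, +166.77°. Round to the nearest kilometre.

Δλ = 166.77 − -143.22 = 309.99°; wrapped into (−180°, 180°]: -50.01°.
Δφ = 4.64 − -7.35 = 11.99°.
a = sin²(Δφ/2) + cos φ₁ · cos φ₂ · sin²(Δλ/2) = 0.187532.
c = 2·atan2(√a, √(1−a)) = 0.89575 rad → d = 6371·c ≈ 5706.81 km.

5707 km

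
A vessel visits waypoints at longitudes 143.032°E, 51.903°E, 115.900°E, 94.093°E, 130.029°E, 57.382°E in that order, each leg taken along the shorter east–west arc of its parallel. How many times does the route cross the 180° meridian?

0

Leg 1: +143.032° → +51.903°, shortest Δλ = -91.129° (west) — does not cross 180°.
Leg 2: +51.903° → +115.900°, shortest Δλ = 63.997° (east) — does not cross 180°.
Leg 3: +115.900° → +94.093°, shortest Δλ = -21.807° (west) — does not cross 180°.
Leg 4: +94.093° → +130.029°, shortest Δλ = 35.936° (east) — does not cross 180°.
Leg 5: +130.029° → +57.382°, shortest Δλ = -72.647° (west) — does not cross 180°.
Total crossings: 0.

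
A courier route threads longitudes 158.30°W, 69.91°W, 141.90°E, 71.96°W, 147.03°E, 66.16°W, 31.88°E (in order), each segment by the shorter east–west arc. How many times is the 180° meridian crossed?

Leg 1: -158.30° → -69.91°, shortest Δλ = 88.39° (east) — does not cross 180°.
Leg 2: -69.91° → +141.90°, shortest Δλ = -148.19° (west) — crosses 180°.
Leg 3: +141.90° → -71.96°, shortest Δλ = 146.14° (east) — crosses 180°.
Leg 4: -71.96° → +147.03°, shortest Δλ = -141.01° (west) — crosses 180°.
Leg 5: +147.03° → -66.16°, shortest Δλ = 146.81° (east) — crosses 180°.
Leg 6: -66.16° → +31.88°, shortest Δλ = 98.04° (east) — does not cross 180°.
Total crossings: 4.

4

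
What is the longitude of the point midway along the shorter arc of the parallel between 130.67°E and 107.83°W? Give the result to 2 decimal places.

168.58°W

Signed shortest Δλ from +130.67° to -107.83° is +121.50°.
Midpoint longitude = +130.67° + (+121.50°)/2 = +130.67° + 60.75° = +191.42°.
Normalise into (−180°, 180°]: -168.58°.
(The naïve average (+130.67 + -107.83)/2 = 11.42° is on the wrong side of the globe.)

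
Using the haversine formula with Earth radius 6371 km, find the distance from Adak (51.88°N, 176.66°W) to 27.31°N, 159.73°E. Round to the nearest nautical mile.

1818 nmi

Δλ = 159.73 − -176.66 = 336.39°; wrapped into (−180°, 180°]: -23.61°.
Δφ = 27.31 − 51.88 = -24.57°.
a = sin²(Δφ/2) + cos φ₁ · cos φ₂ · sin²(Δλ/2) = 0.068230.
c = 2·atan2(√a, √(1−a)) = 0.52855 rad → d = 6371·c ≈ 3367.38 km ≈ 1818.24 nmi.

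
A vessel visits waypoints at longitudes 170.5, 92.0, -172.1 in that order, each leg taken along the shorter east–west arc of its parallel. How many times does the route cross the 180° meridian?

Leg 1: +170.5° → +92.0°, shortest Δλ = -78.5° (west) — does not cross 180°.
Leg 2: +92.0° → -172.1°, shortest Δλ = 95.9° (east) — crosses 180°.
Total crossings: 1.

1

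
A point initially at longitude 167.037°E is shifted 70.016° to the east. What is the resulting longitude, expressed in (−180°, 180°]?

Start at +167.037°; shift +70.016° → +237.053°.
+237.053° lies outside (−180°, 180°]; subtract 360° → -122.947°.

122.947°W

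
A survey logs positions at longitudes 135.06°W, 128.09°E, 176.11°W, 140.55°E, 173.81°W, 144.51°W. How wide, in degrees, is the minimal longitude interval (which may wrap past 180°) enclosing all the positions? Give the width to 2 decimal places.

Sort the longitudes: -176.11°, -173.81°, -144.51°, -135.06°, +128.09°, +140.55°.
Eastward gaps between consecutive values (wrapping around): 2.30°, 29.30°, 9.45°, 263.15°, 12.46°, 43.34°.
Largest gap = 263.15° ⇒ minimal covering band is its complement: 360° − 263.15° = 96.85°.
Band runs from +128.09° eastward to -135.06°, crossing the antimeridian.

96.85°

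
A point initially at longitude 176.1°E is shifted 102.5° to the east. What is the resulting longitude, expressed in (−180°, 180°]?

81.4°W

Start at +176.1°; shift +102.5° → +278.6°.
+278.6° lies outside (−180°, 180°]; subtract 360° → -81.4°.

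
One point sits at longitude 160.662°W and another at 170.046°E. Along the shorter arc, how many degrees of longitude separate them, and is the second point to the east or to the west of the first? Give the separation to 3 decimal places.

Raw difference: 170.046 − -160.662 = 330.708°.
Normalise into (−180°, 180°]: 330.708° − 360° = -29.292°.
Negative ⇒ the second point lies to the west; separation 29.292°.

29.292° west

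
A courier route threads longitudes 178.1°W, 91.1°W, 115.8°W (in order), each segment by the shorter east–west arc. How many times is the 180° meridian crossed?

0

Leg 1: -178.1° → -91.1°, shortest Δλ = 87.0° (east) — does not cross 180°.
Leg 2: -91.1° → -115.8°, shortest Δλ = -24.7° (west) — does not cross 180°.
Total crossings: 0.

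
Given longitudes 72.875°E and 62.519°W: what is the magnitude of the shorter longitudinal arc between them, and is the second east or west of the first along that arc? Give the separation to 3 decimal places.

135.394° west

Raw difference: -62.519 − 72.875 = -135.394°.
Normalise into (−180°, 180°]: -135.394° stays -135.394°.
Negative ⇒ the second point lies to the west; separation 135.394°.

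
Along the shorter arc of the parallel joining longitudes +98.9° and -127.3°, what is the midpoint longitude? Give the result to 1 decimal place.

+165.8°

Signed shortest Δλ from +98.9° to -127.3° is +133.8°.
Midpoint longitude = +98.9° + (+133.8°)/2 = +98.9° + 66.9° = +165.8°.
(The naïve average (+98.9 + -127.3)/2 = -14.2° is on the wrong side of the globe.)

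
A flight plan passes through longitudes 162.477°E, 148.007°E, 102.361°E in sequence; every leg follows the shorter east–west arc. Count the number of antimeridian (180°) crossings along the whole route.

0

Leg 1: +162.477° → +148.007°, shortest Δλ = -14.47° (west) — does not cross 180°.
Leg 2: +148.007° → +102.361°, shortest Δλ = -45.646° (west) — does not cross 180°.
Total crossings: 0.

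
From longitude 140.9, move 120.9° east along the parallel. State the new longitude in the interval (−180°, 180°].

-98.2°

Start at +140.9°; shift +120.9° → +261.8°.
+261.8° lies outside (−180°, 180°]; subtract 360° → -98.2°.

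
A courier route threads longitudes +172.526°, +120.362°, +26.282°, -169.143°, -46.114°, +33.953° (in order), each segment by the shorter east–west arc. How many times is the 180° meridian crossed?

1

Leg 1: +172.526° → +120.362°, shortest Δλ = -52.164° (west) — does not cross 180°.
Leg 2: +120.362° → +26.282°, shortest Δλ = -94.08° (west) — does not cross 180°.
Leg 3: +26.282° → -169.143°, shortest Δλ = 164.575° (east) — crosses 180°.
Leg 4: -169.143° → -46.114°, shortest Δλ = 123.029° (east) — does not cross 180°.
Leg 5: -46.114° → +33.953°, shortest Δλ = 80.067° (east) — does not cross 180°.
Total crossings: 1.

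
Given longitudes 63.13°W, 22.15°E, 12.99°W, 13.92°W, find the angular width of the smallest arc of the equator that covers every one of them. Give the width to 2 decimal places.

85.28°

Sort the longitudes: -63.13°, -13.92°, -12.99°, +22.15°.
Eastward gaps between consecutive values (wrapping around): 49.21°, 0.93°, 35.14°, 274.72°.
Largest gap = 274.72° ⇒ minimal covering band is its complement: 360° − 274.72° = 85.28°.
Band runs from -63.13° eastward to +22.15°.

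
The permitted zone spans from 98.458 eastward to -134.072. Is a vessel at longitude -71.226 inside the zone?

No

Band width going east from +98.458° to -134.072°: ((-134.072 − 98.458) mod 360) = 127.470°.
Offset of -71.226° east of the west edge: ((-71.226 − 98.458) mod 360) = 190.316°.
190.316° > 127.470° ⇒ outside.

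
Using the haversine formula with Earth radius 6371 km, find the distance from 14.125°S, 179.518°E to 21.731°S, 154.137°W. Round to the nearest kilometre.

2908 km

Δλ = -154.137 − 179.518 = -333.655°; wrapped into (−180°, 180°]: 26.345°.
Δφ = -21.731 − -14.125 = -7.606°.
a = sin²(Δφ/2) + cos φ₁ · cos φ₂ · sin²(Δλ/2) = 0.051181.
c = 2·atan2(√a, √(1−a)) = 0.45642 rad → d = 6371·c ≈ 2907.82 km.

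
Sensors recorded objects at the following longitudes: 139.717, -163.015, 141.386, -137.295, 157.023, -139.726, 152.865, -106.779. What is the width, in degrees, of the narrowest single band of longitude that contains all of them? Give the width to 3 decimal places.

113.504°

Sort the longitudes: -163.015°, -139.726°, -137.295°, -106.779°, +139.717°, +141.386°, +152.865°, +157.023°.
Eastward gaps between consecutive values (wrapping around): 23.289°, 2.431°, 30.516°, 246.496°, 1.669°, 11.479°, 4.158°, 39.962°.
Largest gap = 246.496° ⇒ minimal covering band is its complement: 360° − 246.496° = 113.504°.
Band runs from +139.717° eastward to -106.779°, crossing the antimeridian.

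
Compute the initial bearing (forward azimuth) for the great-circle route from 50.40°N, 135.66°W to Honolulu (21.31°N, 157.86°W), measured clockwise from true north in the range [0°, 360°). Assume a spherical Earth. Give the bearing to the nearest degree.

Δλ = -157.86 − -135.66 = -22.20°.
θ = atan2( sin Δλ · cos φ₂ , cos φ₁ · sin φ₂ − sin φ₁ · cos φ₂ · cos Δλ )
  = atan2(-0.35201, -0.43297) = -140.889° → normalised to [0°, 360°): 219.111°.

219°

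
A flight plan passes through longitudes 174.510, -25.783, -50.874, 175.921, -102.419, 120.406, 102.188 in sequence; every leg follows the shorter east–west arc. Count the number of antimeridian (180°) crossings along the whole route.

4

Leg 1: +174.510° → -25.783°, shortest Δλ = 159.707° (east) — crosses 180°.
Leg 2: -25.783° → -50.874°, shortest Δλ = -25.091° (west) — does not cross 180°.
Leg 3: -50.874° → +175.921°, shortest Δλ = -133.205° (west) — crosses 180°.
Leg 4: +175.921° → -102.419°, shortest Δλ = 81.66° (east) — crosses 180°.
Leg 5: -102.419° → +120.406°, shortest Δλ = -137.175° (west) — crosses 180°.
Leg 6: +120.406° → +102.188°, shortest Δλ = -18.218° (west) — does not cross 180°.
Total crossings: 4.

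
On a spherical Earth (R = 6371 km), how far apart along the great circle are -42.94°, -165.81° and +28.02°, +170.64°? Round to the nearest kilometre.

8250 km

Δλ = 170.64 − -165.81 = 336.45°; wrapped into (−180°, 180°]: -23.55°.
Δφ = 28.02 − -42.94 = 70.96°.
a = sin²(Δφ/2) + cos φ₁ · cos φ₂ · sin²(Δλ/2) = 0.363799.
c = 2·atan2(√a, √(1−a)) = 1.29491 rad → d = 6371·c ≈ 8249.85 km.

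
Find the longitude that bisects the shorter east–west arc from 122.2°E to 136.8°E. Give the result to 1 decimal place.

Signed shortest Δλ from +122.2° to +136.8° is +14.6°.
Midpoint longitude = +122.2° + (+14.6°)/2 = +122.2° + 7.3° = +129.5°.

129.5°E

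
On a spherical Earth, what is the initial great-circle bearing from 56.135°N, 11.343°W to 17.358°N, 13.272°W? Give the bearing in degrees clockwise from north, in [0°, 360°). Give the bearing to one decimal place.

Δλ = -13.272 − -11.343 = -1.929°.
θ = atan2( sin Δλ · cos φ₂ , cos φ₁ · sin φ₂ − sin φ₁ · cos φ₂ · cos Δλ )
  = atan2(-0.03213, -0.62584) = -177.061° → normalised to [0°, 360°): 182.939°.

182.9°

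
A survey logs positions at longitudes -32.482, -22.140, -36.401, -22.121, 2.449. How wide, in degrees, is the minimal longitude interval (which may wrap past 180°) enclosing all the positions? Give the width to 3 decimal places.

Sort the longitudes: -36.401°, -32.482°, -22.140°, -22.121°, +2.449°.
Eastward gaps between consecutive values (wrapping around): 3.919°, 10.342°, 0.019°, 24.570°, 321.150°.
Largest gap = 321.150° ⇒ minimal covering band is its complement: 360° − 321.150° = 38.850°.
Band runs from -36.401° eastward to +2.449°.

38.850°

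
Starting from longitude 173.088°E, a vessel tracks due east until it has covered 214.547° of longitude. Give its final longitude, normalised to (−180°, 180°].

27.635°E

Start at +173.088°; shift +214.547° → +387.635°.
+387.635° lies outside (−180°, 180°]; subtract 360° → +27.635°.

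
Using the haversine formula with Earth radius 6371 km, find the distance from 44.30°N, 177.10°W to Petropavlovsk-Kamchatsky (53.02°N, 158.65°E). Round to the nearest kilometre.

2014 km

Δλ = 158.65 − -177.10 = 335.75°; wrapped into (−180°, 180°]: -24.25°.
Δφ = 53.02 − 44.30 = 8.72°.
a = sin²(Δφ/2) + cos φ₁ · cos φ₂ · sin²(Δλ/2) = 0.024773.
c = 2·atan2(√a, √(1−a)) = 0.31611 rad → d = 6371·c ≈ 2013.91 km.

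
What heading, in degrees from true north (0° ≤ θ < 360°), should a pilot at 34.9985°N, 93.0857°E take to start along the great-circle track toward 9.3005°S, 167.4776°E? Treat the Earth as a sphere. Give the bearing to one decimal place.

Δλ = 167.4776 − 93.0857 = 74.3919°.
θ = atan2( sin Δλ · cos φ₂ , cos φ₁ · sin φ₂ − sin φ₁ · cos φ₂ · cos Δλ )
  = atan2(0.95046, -0.28468) = 106.674° → normalised to [0°, 360°): 106.674°.

106.7°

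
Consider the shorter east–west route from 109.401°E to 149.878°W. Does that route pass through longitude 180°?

Yes

Naïve |-149.878 − 109.401| = 259.279° > 180°, so the shorter arc goes the other way round — across 180°.
Signed shortest Δλ = ((-149.878 − 109.401 + 180) mod 360) − 180 = 100.721°.
Going east by 100.721° from +109.401° passes through 180° before reaching -149.878°.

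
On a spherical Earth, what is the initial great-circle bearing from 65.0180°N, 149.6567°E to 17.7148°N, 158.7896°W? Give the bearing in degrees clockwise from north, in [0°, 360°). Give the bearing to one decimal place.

Δλ = -158.7896 − 149.6567 = -308.4463°; wrapped into (−180°, 180°]: 51.5537°.
θ = atan2( sin Δλ · cos φ₂ , cos φ₁ · sin φ₂ − sin φ₁ · cos φ₂ · cos Δλ )
  = atan2(0.74605, -0.40838) = 118.695° → normalised to [0°, 360°): 118.695°.

118.7°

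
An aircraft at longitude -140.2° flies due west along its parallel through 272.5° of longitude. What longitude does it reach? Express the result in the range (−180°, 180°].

-52.7°

Start at -140.2°; shift −272.5° → -412.7°.
-412.7° lies outside (−180°, 180°]; add 360° → -52.7°.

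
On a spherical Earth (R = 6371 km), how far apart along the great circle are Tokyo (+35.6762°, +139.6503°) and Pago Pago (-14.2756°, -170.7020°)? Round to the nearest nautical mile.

Δλ = -170.7020 − 139.6503 = -310.3523°; wrapped into (−180°, 180°]: 49.6477°.
Δφ = -14.2756 − 35.6762 = -49.9518°.
a = sin²(Δφ/2) + cos φ₁ · cos φ₂ · sin²(Δλ/2) = 0.317041.
c = 2·atan2(√a, √(1−a)) = 1.19618 rad → d = 6371·c ≈ 7620.85 km ≈ 4114.93 nmi.

4115 nmi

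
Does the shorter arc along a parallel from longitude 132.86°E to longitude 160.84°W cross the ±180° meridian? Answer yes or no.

Yes

Naïve |-160.84 − 132.86| = 293.7° > 180°, so the shorter arc goes the other way round — across 180°.
Signed shortest Δλ = ((-160.84 − 132.86 + 180) mod 360) − 180 = 66.3°.
Going east by 66.3° from +132.86° passes through 180° before reaching -160.84°.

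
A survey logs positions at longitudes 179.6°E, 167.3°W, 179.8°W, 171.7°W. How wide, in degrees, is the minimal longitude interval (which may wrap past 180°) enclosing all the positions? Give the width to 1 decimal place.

Sort the longitudes: -179.8°, -171.7°, -167.3°, +179.6°.
Eastward gaps between consecutive values (wrapping around): 8.1°, 4.4°, 346.9°, 0.6°.
Largest gap = 346.9° ⇒ minimal covering band is its complement: 360° − 346.9° = 13.1°.
Band runs from +179.6° eastward to -167.3°, crossing the antimeridian.

13.1°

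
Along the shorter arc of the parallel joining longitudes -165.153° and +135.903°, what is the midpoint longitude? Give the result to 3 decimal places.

+165.375°

Signed shortest Δλ from -165.153° to +135.903° is -58.944°.
Midpoint longitude = -165.153° + (-58.944°)/2 = -165.153° − 29.472° = -194.625°.
Normalise into (−180°, 180°]: +165.375°.
(The naïve average (-165.153 + +135.903)/2 = -14.625° is on the wrong side of the globe.)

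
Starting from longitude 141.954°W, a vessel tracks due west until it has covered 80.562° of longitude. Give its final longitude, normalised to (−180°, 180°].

Start at -141.954°; shift −80.562° → -222.516°.
-222.516° lies outside (−180°, 180°]; add 360° → +137.484°.

137.484°E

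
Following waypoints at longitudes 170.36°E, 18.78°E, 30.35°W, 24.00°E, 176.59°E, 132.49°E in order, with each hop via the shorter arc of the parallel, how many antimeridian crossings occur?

0

Leg 1: +170.36° → +18.78°, shortest Δλ = -151.58° (west) — does not cross 180°.
Leg 2: +18.78° → -30.35°, shortest Δλ = -49.13° (west) — does not cross 180°.
Leg 3: -30.35° → +24.00°, shortest Δλ = 54.35° (east) — does not cross 180°.
Leg 4: +24.00° → +176.59°, shortest Δλ = 152.59° (east) — does not cross 180°.
Leg 5: +176.59° → +132.49°, shortest Δλ = -44.1° (west) — does not cross 180°.
Total crossings: 0.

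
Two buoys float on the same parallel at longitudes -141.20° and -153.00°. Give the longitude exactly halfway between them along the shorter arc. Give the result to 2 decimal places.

-147.10°

Signed shortest Δλ from -141.20° to -153.00° is -11.80°.
Midpoint longitude = -141.20° + (-11.80°)/2 = -141.20° − 5.90° = -147.10°.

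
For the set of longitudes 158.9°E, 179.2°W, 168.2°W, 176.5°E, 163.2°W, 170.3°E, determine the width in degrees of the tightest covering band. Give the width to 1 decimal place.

37.9°

Sort the longitudes: -179.2°, -168.2°, -163.2°, +158.9°, +170.3°, +176.5°.
Eastward gaps between consecutive values (wrapping around): 11.0°, 5.0°, 322.1°, 11.4°, 6.2°, 4.3°.
Largest gap = 322.1° ⇒ minimal covering band is its complement: 360° − 322.1° = 37.9°.
Band runs from +158.9° eastward to -163.2°, crossing the antimeridian.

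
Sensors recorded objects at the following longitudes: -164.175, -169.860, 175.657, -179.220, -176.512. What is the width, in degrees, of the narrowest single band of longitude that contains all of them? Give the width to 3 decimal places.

20.168°

Sort the longitudes: -179.220°, -176.512°, -169.860°, -164.175°, +175.657°.
Eastward gaps between consecutive values (wrapping around): 2.708°, 6.652°, 5.685°, 339.832°, 5.123°.
Largest gap = 339.832° ⇒ minimal covering band is its complement: 360° − 339.832° = 20.168°.
Band runs from +175.657° eastward to -164.175°, crossing the antimeridian.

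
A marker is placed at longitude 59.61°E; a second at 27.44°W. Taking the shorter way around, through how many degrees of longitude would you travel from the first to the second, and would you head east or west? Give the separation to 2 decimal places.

87.05° west

Raw difference: -27.44 − 59.61 = -87.05°.
Normalise into (−180°, 180°]: -87.05° stays -87.05°.
Negative ⇒ the second point lies to the west; separation 87.05°.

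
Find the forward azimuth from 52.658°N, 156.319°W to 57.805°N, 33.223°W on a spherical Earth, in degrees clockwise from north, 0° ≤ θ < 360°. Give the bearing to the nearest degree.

31°

Δλ = -33.223 − -156.319 = 123.096°.
θ = atan2( sin Δλ · cos φ₂ , cos φ₁ · sin φ₂ − sin φ₁ · cos φ₂ · cos Δλ )
  = atan2(0.44636, 0.74461) = 30.941° → normalised to [0°, 360°): 30.941°.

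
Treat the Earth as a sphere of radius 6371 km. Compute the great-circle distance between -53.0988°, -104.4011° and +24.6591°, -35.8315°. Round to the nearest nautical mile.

5867 nmi

Δλ = -35.8315 − -104.4011 = 68.5696°.
Δφ = 24.6591 − -53.0988 = 77.7579°.
a = sin²(Δφ/2) + cos φ₁ · cos φ₂ · sin²(Δλ/2) = 0.567131.
c = 2·atan2(√a, √(1−a)) = 1.70547 rad → d = 6371·c ≈ 10865.52 km ≈ 5866.91 nmi.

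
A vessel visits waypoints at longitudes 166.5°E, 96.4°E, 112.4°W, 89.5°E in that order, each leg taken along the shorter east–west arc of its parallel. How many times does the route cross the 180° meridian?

Leg 1: +166.5° → +96.4°, shortest Δλ = -70.1° (west) — does not cross 180°.
Leg 2: +96.4° → -112.4°, shortest Δλ = 151.2° (east) — crosses 180°.
Leg 3: -112.4° → +89.5°, shortest Δλ = -158.1° (west) — crosses 180°.
Total crossings: 2.

2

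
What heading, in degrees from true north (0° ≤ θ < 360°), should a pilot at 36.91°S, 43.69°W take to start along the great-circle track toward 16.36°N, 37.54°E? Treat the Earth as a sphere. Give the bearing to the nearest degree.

Δλ = 37.54 − -43.69 = 81.23°.
θ = atan2( sin Δλ · cos φ₂ , cos φ₁ · sin φ₂ − sin φ₁ · cos φ₂ · cos Δλ )
  = atan2(0.94829, 0.31308) = 71.729° → normalised to [0°, 360°): 71.729°.

72°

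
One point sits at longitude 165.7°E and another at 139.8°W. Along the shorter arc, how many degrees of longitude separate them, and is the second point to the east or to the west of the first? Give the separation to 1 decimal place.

54.5° east

Raw difference: -139.8 − 165.7 = -305.5°.
Normalise into (−180°, 180°]: -305.5° + 360° = 54.5°.
Positive ⇒ the second point lies to the east; separation 54.5°.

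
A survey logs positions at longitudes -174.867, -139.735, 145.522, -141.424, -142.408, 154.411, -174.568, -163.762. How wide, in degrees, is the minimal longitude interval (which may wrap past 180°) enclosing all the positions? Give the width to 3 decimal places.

74.743°

Sort the longitudes: -174.867°, -174.568°, -163.762°, -142.408°, -141.424°, -139.735°, +145.522°, +154.411°.
Eastward gaps between consecutive values (wrapping around): 0.299°, 10.806°, 21.354°, 0.984°, 1.689°, 285.257°, 8.889°, 30.722°.
Largest gap = 285.257° ⇒ minimal covering band is its complement: 360° − 285.257° = 74.743°.
Band runs from +145.522° eastward to -139.735°, crossing the antimeridian.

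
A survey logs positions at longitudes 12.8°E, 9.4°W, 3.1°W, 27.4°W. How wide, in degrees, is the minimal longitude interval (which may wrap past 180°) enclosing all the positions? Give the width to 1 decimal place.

40.2°

Sort the longitudes: -27.4°, -9.4°, -3.1°, +12.8°.
Eastward gaps between consecutive values (wrapping around): 18.0°, 6.3°, 15.9°, 319.8°.
Largest gap = 319.8° ⇒ minimal covering band is its complement: 360° − 319.8° = 40.2°.
Band runs from -27.4° eastward to +12.8°.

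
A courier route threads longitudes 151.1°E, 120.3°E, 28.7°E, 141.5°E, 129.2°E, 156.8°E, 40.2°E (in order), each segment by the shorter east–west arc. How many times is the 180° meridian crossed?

Leg 1: +151.1° → +120.3°, shortest Δλ = -30.8° (west) — does not cross 180°.
Leg 2: +120.3° → +28.7°, shortest Δλ = -91.6° (west) — does not cross 180°.
Leg 3: +28.7° → +141.5°, shortest Δλ = 112.8° (east) — does not cross 180°.
Leg 4: +141.5° → +129.2°, shortest Δλ = -12.3° (west) — does not cross 180°.
Leg 5: +129.2° → +156.8°, shortest Δλ = 27.6° (east) — does not cross 180°.
Leg 6: +156.8° → +40.2°, shortest Δλ = -116.6° (west) — does not cross 180°.
Total crossings: 0.

0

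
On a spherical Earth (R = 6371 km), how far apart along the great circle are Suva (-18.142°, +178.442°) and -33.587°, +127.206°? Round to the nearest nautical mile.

2888 nmi

Δλ = 127.206 − 178.442 = -51.236°.
Δφ = -33.587 − -18.142 = -15.445°.
a = sin²(Δφ/2) + cos φ₁ · cos φ₂ · sin²(Δλ/2) = 0.166047.
c = 2·atan2(√a, √(1−a)) = 0.83941 rad → d = 6371·c ≈ 5347.85 km ≈ 2887.61 nmi.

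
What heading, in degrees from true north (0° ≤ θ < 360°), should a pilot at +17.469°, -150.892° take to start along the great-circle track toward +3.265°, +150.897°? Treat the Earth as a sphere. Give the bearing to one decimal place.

Δλ = 150.897 − -150.892 = 301.789°; wrapped into (−180°, 180°]: -58.211°.
θ = atan2( sin Δλ · cos φ₂ , cos φ₁ · sin φ₂ − sin φ₁ · cos φ₂ · cos Δλ )
  = atan2(-0.84861, -0.10355) = -96.957° → normalised to [0°, 360°): 263.043°.

263.0°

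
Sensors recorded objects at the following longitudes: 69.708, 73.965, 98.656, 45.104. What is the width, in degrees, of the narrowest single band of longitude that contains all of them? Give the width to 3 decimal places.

Sort the longitudes: +45.104°, +69.708°, +73.965°, +98.656°.
Eastward gaps between consecutive values (wrapping around): 24.604°, 4.257°, 24.691°, 306.448°.
Largest gap = 306.448° ⇒ minimal covering band is its complement: 360° − 306.448° = 53.552°.
Band runs from +45.104° eastward to +98.656°.

53.552°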